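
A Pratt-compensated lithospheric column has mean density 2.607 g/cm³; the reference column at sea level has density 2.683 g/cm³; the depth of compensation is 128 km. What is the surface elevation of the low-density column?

ρ_ref D = ρ (D + h) → h = D (ρ_ref − ρ)/ρ.
h = 128 km × (2.683 − 2.607)/2.607 = 3.73 km.

3.73 km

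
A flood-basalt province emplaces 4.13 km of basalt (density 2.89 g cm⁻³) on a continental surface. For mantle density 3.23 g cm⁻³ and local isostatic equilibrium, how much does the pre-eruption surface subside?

Subaerial loading: s = t ρ_load / ρ_m.
s = 4.13 km × 2.89/3.23 = 3.7 km.

3.7 km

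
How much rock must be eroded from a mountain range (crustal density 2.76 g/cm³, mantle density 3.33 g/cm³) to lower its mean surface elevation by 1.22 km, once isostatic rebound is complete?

Net drop Δ = e − u = e − e ρ_c/ρ_m = e (ρ_m − ρ_c)/ρ_m.
e = Δ ρ_m/(ρ_m − ρ_c) = 1.22 km × 3.33/0.57 = 7.13 km.

7.13 km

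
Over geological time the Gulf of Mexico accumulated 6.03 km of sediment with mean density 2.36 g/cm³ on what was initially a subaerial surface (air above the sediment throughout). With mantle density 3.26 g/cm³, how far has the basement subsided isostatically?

4.37 km

Subaerial load: s = t ρ_sed / ρ_m = 6.03 km × 2.36/3.26 = 4.37 km.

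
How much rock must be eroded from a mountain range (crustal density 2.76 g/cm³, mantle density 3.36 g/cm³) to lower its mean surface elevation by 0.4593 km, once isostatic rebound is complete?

Net drop Δ = e − u = e − e ρ_c/ρ_m = e (ρ_m − ρ_c)/ρ_m.
e = Δ ρ_m/(ρ_m − ρ_c) = 0.4593 km × 3.36/0.6 = 2.57 km.

2.57 km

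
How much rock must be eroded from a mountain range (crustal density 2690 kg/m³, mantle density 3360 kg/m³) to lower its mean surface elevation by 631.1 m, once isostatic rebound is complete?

3160 m

Net drop Δ = e − u = e − e ρ_c/ρ_m = e (ρ_m − ρ_c)/ρ_m.
e = Δ ρ_m/(ρ_m − ρ_c) = 631.1 m × 3360/670 = 3160 m.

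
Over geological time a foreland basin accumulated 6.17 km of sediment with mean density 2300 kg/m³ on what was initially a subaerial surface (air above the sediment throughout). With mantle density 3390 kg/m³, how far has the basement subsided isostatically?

Subaerial load: s = t ρ_sed / ρ_m = 6.17 km × 2300/3390 = 4.19 km.

4.19 km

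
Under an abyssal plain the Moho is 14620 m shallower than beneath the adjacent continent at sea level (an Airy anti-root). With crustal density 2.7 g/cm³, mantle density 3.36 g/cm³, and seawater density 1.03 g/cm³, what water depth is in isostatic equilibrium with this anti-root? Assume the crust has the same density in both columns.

5780 m

Replacing a thickness d of crust by seawater at the top must be balanced by replacing crust with mantle at the base: d (ρ_c − ρ_w) = a (ρ_m − ρ_c).
d = a (ρ_m − ρ_c)/(ρ_c − ρ_w) = 14620 m × 0.66/1.67 = 5780 m.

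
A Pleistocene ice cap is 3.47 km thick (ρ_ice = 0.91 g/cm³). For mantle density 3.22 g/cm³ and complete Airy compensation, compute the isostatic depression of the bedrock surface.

By Archimedes' principle applied to the lithosphere: the ice load ρ_ice t is balanced by mantle displaced below, ρ_m s.
s = t ρ_ice / ρ_m = 3.47 km × 0.91/3.22 = 0.981 km.

0.981 km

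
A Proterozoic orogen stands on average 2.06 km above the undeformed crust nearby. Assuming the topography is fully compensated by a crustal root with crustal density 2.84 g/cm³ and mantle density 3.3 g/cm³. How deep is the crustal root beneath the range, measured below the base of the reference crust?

12.7 km

By Archimedes' principle applied to the lithosphere: the weight of the topography is balanced by the buoyancy of the root, ρ_c h = (ρ_m − ρ_c) r.
r = h · ρ_c / (ρ_m − ρ_c) = 2.06 km × 2.84 / (3.3 − 2.84) = 12.7 km.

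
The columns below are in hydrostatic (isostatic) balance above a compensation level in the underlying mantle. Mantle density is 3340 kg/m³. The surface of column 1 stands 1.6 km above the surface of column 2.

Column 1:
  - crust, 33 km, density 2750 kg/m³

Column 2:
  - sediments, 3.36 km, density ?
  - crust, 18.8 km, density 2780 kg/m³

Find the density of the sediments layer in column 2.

Take the compensation level at the base of the deeper column (depth z_c below the surface of column 1) and equate Σ ρ_i t_i down to z_c; mantle fills any gap and the z_c terms cancel.
Column 1: 33×2750 + (z_c − 33)×3340
Column 2: 1.6×0 + 3.36×ρ + 18.8×2780 + (z_c − 1.6 − 22.16)×3340
The z_c×3340 term appears on both sides and cancels. Collect the known terms of each column as K = Σ(ρt)_known − 3340 × (depth of known layers): K_1 = 90750 − 3340×33 = −19470; K_2 = 52264 − 3340×(1.6 + 22.16) = −27094.4.
Balance: K_1 = K_2 + 3.36×ρ, so ρ = (K_1 − K_2)/3.36 = 7624.4/3.36 = 2270 kg/m³.

2270 kg/m³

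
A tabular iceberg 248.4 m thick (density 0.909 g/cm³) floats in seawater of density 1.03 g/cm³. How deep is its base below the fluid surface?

Draft d = t ρ_obj/ρ_fluid = 248.4 m × 0.909/1.03 = 219 m.

219 m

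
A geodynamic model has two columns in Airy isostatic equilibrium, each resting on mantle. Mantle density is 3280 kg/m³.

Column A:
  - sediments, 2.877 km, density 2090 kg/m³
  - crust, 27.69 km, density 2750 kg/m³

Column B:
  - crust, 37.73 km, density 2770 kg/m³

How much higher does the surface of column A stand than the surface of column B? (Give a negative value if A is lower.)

−0.348 km

For any compensation level in the mantle, the mantle terms cancel and isostasy reduces to e = (Σt_A − Σt_B) − (Σ(ρt)_A − Σ(ρt)_B) / ρ_m.
Σt_A = 30.567 km; Σt_B = 37.73 km; Σ(ρt)_A = 82160.43; Σ(ρt)_B = 104512.1 (in km·kg/m³).
e = (30.567 − 37.73) − (82160.43 − 104512.1) / 3280 = −0.348 km.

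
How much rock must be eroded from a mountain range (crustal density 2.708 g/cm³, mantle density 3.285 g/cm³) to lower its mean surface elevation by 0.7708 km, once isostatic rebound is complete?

4.39 km

Net drop Δ = e − u = e − e ρ_c/ρ_m = e (ρ_m − ρ_c)/ρ_m.
e = Δ ρ_m/(ρ_m − ρ_c) = 0.7708 km × 3.285/0.577 = 4.39 km.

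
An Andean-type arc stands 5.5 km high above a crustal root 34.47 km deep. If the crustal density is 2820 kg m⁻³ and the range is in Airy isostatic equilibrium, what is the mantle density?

3270 kg m⁻³

Airy balance: ρ_c h = (ρ_m − ρ_c) r → ρ_m = ρ_c (1 + h/r).
ρ_m = 2820 × (1 + 5.5 km/34.47 km) = 3270 kg m⁻³.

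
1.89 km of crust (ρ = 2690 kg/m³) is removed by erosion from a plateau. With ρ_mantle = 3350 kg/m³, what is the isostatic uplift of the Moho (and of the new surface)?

1.52 km

Unloading: uplift u = e ρ_c/ρ_m = 1.89 km × 2690/3350 = 1.52 km.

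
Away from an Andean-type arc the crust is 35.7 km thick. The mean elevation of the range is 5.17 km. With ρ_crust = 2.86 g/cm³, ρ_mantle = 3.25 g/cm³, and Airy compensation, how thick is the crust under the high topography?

Root depth r = h ρ_c / (ρ_m − ρ_c) = 5.17 km × 2.86 / 0.39 = 37.91 km.
Total thickness = T + h + r = 35.7 km + 5.17 km + 37.91 km = 78.8 km.

78.8 km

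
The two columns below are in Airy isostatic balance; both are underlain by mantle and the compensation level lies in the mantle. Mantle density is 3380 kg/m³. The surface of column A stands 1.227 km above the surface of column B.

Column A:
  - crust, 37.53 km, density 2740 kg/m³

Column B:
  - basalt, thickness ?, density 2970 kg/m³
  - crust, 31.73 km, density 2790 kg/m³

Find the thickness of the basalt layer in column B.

Take the compensation level at the base of the deeper column (depth z_c below the surface of column A) and equate Σ ρ_i t_i down to z_c; mantle fills any gap and the z_c terms cancel.
Column A: 37.53×2740 + (z_c − 37.53)×3380
Column B: 1.227×0 + x×2970 + 31.73×2790 + (z_c − 1.227 − 31.73 − x)×3380
The z_c×3380 term appears on both sides and cancels. Collect the known terms of each column as K = Σ(ρt)_known − 3380 × (depth of known layers): K_A = 102832.2 − 3380×37.53 = −24019.2; K_B = 88526.7 − 3380×(1.227 + 31.73) = −22867.96.
Balance: K_A = K_B − x×(3380 − 2970), so x = (K_B − K_A)/(3380 − 2970) = 1151.24/410 = 2.81 km.

2.81 km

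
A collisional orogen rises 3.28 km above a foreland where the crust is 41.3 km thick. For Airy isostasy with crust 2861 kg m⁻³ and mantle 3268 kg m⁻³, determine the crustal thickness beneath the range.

Root depth r = h ρ_c / (ρ_m − ρ_c) = 3.28 km × 2861 / 407 = 23.06 km.
Total thickness = T + h + r = 41.3 km + 3.28 km + 23.06 km = 67.6 km.

67.6 km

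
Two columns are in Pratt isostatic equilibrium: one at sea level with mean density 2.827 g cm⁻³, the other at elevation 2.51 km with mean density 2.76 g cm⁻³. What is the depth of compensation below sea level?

103 km

ρ_ref D = ρ (D + h) → D (ρ_ref − ρ) = ρ h.
D = ρ h/(ρ_ref − ρ) = 2.76 × 2.51 km/(2.827 − 2.76) = 103 km.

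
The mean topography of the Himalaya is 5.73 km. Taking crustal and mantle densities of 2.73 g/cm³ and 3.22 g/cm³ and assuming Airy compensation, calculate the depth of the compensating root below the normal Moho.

31.9 km

In Airy isostatic equilibrium: the weight of the topography is balanced by the buoyancy of the root, ρ_c h = (ρ_m − ρ_c) r.
r = h · ρ_c / (ρ_m − ρ_c) = 5.73 km × 2.73 / (3.22 − 2.73) = 31.9 km.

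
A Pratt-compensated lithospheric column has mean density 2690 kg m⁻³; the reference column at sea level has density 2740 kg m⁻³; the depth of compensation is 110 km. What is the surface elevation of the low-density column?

ρ_ref D = ρ (D + h) → h = D (ρ_ref − ρ)/ρ.
h = 110 km × (2740 − 2690)/2690 = 2.04 km.

2.04 km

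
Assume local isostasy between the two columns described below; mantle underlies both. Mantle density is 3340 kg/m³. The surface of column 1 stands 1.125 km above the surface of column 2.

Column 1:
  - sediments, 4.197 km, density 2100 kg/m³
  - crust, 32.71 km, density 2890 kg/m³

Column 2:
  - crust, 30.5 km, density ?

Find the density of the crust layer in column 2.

Take the compensation level at the base of the deeper column (depth z_c below the surface of column 1) and equate Σ ρ_i t_i down to z_c; mantle fills any gap and the z_c terms cancel.
Column 1: 4.197×2100 + 32.71×2890 + (z_c − 36.907)×3340
Column 2: 1.125×0 + 30.5×ρ + (z_c − 1.125 − 30.5)×3340
The z_c×3340 term appears on both sides and cancels. Collect the known terms of each column as K = Σ(ρt)_known − 3340 × (depth of known layers): K_1 = 103345.6 − 3340×36.907 = −19923.78; K_2 = 0 − 3340×(1.125 + 30.5) = −105627.5.
Balance: K_1 = K_2 + 30.5×ρ, so ρ = (K_1 − K_2)/30.5 = 85703.7/30.5 = 2810 kg/m³.

2810 kg/m³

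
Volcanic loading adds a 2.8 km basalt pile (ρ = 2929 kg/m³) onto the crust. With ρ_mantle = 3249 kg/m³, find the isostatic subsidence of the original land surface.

Subaerial loading: s = t ρ_load / ρ_m.
s = 2.8 km × 2929/3249 = 2.52 km.

2.52 km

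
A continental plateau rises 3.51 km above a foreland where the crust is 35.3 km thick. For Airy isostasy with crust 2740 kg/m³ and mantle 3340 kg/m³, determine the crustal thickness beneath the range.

Root depth r = h ρ_c / (ρ_m − ρ_c) = 3.51 km × 2740 / 600 = 16.03 km.
Total thickness = T + h + r = 35.3 km + 3.51 km + 16.03 km = 54.8 km.

54.8 km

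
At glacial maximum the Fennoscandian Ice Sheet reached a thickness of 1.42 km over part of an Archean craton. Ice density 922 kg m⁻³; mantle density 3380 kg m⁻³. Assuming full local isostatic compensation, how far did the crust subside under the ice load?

0.387 km

Equating mass per unit area of the two columns: the ice load ρ_ice t is balanced by mantle displaced below, ρ_m s.
s = t ρ_ice / ρ_m = 1.42 km × 922/3380 = 0.387 km.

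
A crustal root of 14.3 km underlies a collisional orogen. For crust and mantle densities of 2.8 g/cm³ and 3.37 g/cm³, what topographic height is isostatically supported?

In Airy isostatic equilibrium: ρ_c h = (ρ_m − ρ_c) r.
h = r (ρ_m − ρ_c) / ρ_c = 14.3 km × (3.37 − 2.8) / 2.8 = 2.91 km.

2.91 km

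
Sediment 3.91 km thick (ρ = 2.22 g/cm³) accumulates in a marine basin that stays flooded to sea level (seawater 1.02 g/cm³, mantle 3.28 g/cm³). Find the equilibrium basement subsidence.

2.08 km

Submarine loading: the sediment displaces seawater, and the subsidence is in turn flooded, so s (ρ_m − ρ_w) = t (ρ_sed − ρ_w).
s = 3.91 km × (2.22 − 1.02) / (3.28 − 1.02) = 2.08 km.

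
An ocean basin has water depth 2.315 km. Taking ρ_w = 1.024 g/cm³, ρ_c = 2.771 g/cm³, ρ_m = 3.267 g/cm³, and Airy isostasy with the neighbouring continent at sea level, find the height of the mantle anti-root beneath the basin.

8.15 km

For local isostatic compensation: replacing crust with seawater at the top is compensated by replacing crust with mantle at the base: d (ρ_c − ρ_w) = a (ρ_m − ρ_c).
a = d (ρ_c − ρ_w)/(ρ_m − ρ_c) = 2.315 km × 1.747/0.496 = 8.15 km.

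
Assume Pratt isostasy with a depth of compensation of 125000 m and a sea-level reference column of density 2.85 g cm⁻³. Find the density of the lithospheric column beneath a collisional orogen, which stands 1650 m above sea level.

Pratt balance: ρ_ref D = ρ (D + h).
ρ = ρ_ref D/(D + h) = 2.85 × 125000 m/(125000 m + 1650 m) = 2.81 g cm⁻³.

2.81 g cm⁻³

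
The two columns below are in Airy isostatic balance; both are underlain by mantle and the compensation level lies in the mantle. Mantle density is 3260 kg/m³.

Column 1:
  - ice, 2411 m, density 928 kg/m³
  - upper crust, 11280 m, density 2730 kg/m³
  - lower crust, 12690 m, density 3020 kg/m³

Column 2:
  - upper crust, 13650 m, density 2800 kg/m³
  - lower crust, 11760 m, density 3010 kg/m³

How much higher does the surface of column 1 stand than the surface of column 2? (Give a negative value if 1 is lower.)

1660 m

For any compensation level in the mantle, the mantle terms cancel and isostasy reduces to e = (Σt_1 − Σt_2) − (Σ(ρt)_1 − Σ(ρt)_2) / ρ_m.
Σt_1 = 26381 m; Σt_2 = 25410 m; Σ(ρt)_1 = 71355608; Σ(ρt)_2 = 73617600 (in m·kg/m³).
e = (26381 − 25410) − (71355608 − 73617600) / 3260 = 1660 m.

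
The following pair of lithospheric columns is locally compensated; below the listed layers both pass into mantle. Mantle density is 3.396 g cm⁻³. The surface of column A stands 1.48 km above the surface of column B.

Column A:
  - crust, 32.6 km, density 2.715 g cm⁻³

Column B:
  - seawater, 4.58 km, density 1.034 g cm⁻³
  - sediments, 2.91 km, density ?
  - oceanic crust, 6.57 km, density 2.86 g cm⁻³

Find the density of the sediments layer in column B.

Take the compensation level at the base of the deeper column (depth z_c below the surface of column A) and equate Σ ρ_i t_i down to z_c; mantle fills any gap and the z_c terms cancel.
Column A: 32.6×2.715 + (z_c − 32.6)×3.396
Column B: 1.48×0 + 4.58×1.034 + 2.91×ρ + 6.57×2.86 + (z_c − 1.48 − 14.06)×3.396
The z_c×3.396 term appears on both sides and cancels. Collect the known terms of each column as K = Σ(ρt)_known − 3.396 × (depth of known layers): K_A = 88.509 − 3.396×32.6 = −22.2006; K_B = 23.52592 − 3.396×(1.48 + 14.06) = −29.24792.
Balance: K_A = K_B + 2.91×ρ, so ρ = (K_A − K_B)/2.91 = 7.04732/2.91 = 2.42 g cm⁻³.

2.42 g cm⁻³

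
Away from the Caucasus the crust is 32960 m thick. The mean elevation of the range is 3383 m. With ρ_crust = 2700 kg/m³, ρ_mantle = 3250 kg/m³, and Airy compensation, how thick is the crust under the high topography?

Root depth r = h ρ_c / (ρ_m − ρ_c) = 3383 m × 2700 / 550 = 16610 m.
Total thickness = T + h + r = 32960 m + 3383 m + 16610 m = 53000 m.

53000 m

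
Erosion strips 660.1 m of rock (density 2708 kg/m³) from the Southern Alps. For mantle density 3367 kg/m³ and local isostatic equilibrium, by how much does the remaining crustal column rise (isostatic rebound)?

Unloading: uplift u = e ρ_c/ρ_m = 660.1 m × 2708/3367 = 531 m.

531 m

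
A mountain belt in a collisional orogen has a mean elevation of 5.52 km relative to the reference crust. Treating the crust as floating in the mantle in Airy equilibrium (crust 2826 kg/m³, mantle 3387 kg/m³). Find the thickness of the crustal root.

For local isostatic compensation: the weight of the topography is balanced by the buoyancy of the root, ρ_c h = (ρ_m − ρ_c) r.
r = h · ρ_c / (ρ_m − ρ_c) = 5.52 km × 2826 / (3387 − 2826) = 27.8 km.

27.8 km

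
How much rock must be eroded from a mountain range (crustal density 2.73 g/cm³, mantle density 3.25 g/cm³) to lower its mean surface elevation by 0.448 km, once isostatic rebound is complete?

2.8 km

Net drop Δ = e − u = e − e ρ_c/ρ_m = e (ρ_m − ρ_c)/ρ_m.
e = Δ ρ_m/(ρ_m − ρ_c) = 0.448 km × 3.25/0.52 = 2.8 km.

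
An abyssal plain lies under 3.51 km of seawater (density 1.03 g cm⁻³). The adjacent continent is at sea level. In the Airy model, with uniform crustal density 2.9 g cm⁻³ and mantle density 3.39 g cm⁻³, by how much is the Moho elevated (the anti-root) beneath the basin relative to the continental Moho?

13.4 km

Isostatic balance requires: replacing crust with seawater at the top is compensated by replacing crust with mantle at the base: d (ρ_c − ρ_w) = a (ρ_m − ρ_c).
a = d (ρ_c − ρ_w)/(ρ_m − ρ_c) = 3.51 km × 1.87/0.49 = 13.4 km.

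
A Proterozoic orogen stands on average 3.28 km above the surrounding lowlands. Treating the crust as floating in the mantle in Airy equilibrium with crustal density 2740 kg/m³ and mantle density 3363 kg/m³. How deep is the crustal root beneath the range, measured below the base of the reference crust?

Isostatic balance requires: the weight of the topography is balanced by the buoyancy of the root, ρ_c h = (ρ_m − ρ_c) r.
r = h · ρ_c / (ρ_m − ρ_c) = 3.28 km × 2740 / (3363 − 2740) = 14.4 km.

14.4 km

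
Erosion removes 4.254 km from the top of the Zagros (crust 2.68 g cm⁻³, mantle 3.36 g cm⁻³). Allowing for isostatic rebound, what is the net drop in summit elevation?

0.861 km

Rebound u = e ρ_c/ρ_m = 4.254 km × 2.68/3.36 = 3.393 km.
Net surface drop = e − u = 4.254 km − 3.393 km = e (ρ_m − ρ_c)/ρ_m = 0.861 km.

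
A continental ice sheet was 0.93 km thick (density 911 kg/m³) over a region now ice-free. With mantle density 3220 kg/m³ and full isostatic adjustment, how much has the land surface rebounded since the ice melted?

Removing the load lets mantle flow back in; uplift u satisfies ρ_ice t = ρ_m u.
u = t ρ_ice/ρ_m = 0.93 km × 911/3220 = 0.263 km.

0.263 km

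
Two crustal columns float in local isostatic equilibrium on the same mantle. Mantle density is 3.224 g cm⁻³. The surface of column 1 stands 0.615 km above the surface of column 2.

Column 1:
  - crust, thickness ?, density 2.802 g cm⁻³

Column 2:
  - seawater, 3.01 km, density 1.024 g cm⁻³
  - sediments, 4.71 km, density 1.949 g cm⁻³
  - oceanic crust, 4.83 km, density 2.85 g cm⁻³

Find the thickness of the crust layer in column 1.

38.9 km

Take the compensation level at the base of the deeper column (depth z_c below the surface of column 1) and equate Σ ρ_i t_i down to z_c; mantle fills any gap and the z_c terms cancel.
Column 1: x×2.802 + (z_c − 0 − x)×3.224
Column 2: 0.615×0 + 3.01×1.024 + 4.71×1.949 + 4.83×2.85 + (z_c − 0.615 − 12.55)×3.224
The z_c×3.224 term appears on both sides and cancels. Collect the known terms of each column as K = Σ(ρt)_known − 3.224 × (depth of known layers): K_1 = 0 − 3.224×0 = 0; K_2 = 26.02753 − 3.224×(0.615 + 12.55) = −16.41643.
Balance: K_1 − x×(3.224 − 2.802) = K_2, so x = (K_1 − K_2)/(3.224 − 2.802) = 16.4164/0.422 = 38.9 km.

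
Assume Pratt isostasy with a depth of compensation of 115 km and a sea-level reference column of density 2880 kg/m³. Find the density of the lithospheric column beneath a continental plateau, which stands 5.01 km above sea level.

2760 kg/m³

Pratt balance: ρ_ref D = ρ (D + h).
ρ = ρ_ref D/(D + h) = 2880 × 115 km/(115 km + 5.01 km) = 2760 kg/m³.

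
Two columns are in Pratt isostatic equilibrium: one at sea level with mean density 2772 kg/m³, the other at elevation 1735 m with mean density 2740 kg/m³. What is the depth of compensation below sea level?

ρ_ref D = ρ (D + h) → D (ρ_ref − ρ) = ρ h.
D = ρ h/(ρ_ref − ρ) = 2740 × 1735 m/(2772 − 2740) = 149000 m.

149000 m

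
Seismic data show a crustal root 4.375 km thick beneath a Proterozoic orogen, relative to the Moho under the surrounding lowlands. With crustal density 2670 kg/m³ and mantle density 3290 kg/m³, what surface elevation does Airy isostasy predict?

1.02 km

By Archimedes' principle applied to the lithosphere: ρ_c h = (ρ_m − ρ_c) r.
h = r (ρ_m − ρ_c) / ρ_c = 4.375 km × (3290 − 2670) / 2670 = 1.02 km.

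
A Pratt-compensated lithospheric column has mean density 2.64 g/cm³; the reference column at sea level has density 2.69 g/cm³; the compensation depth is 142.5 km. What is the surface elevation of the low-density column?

ρ_ref D = ρ (D + h) → h = D (ρ_ref − ρ)/ρ.
h = 142.5 km × (2.69 − 2.64)/2.64 = 2.7 km.

2.7 km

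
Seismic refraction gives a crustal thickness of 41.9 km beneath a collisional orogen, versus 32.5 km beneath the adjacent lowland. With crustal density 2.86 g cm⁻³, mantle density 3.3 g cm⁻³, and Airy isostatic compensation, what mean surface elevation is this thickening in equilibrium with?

1.25 km

Excess crust Δ = 41.9 km − 32.5 km = 9.4 km, split between elevation h and root r with h + r = Δ.
Airy balance ρ_c h = (ρ_m − ρ_c) r gives r = h ρ_c/(ρ_m − ρ_c), so h (1 + ρ_c/(ρ_m − ρ_c)) = Δ, i.e. h = Δ (ρ_m − ρ_c)/ρ_m.
h = 9.4 km × 0.44/3.3 = 1.25 km.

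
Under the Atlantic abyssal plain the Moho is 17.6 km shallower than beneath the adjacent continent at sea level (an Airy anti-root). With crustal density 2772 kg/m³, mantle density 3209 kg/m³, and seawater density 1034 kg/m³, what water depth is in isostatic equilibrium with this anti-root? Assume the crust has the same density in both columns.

Replacing a thickness d of crust by seawater at the top must be balanced by replacing crust with mantle at the base: d (ρ_c − ρ_w) = a (ρ_m − ρ_c).
d = a (ρ_m − ρ_c)/(ρ_c − ρ_w) = 17.6 km × 437/1738 = 4.43 km.

4.43 km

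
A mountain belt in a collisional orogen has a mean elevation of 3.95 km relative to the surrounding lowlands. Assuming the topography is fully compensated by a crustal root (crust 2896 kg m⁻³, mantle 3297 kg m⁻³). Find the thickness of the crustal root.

By Archimedes' principle applied to the lithosphere: the weight of the topography is balanced by the buoyancy of the root, ρ_c h = (ρ_m − ρ_c) r.
r = h · ρ_c / (ρ_m − ρ_c) = 3.95 km × 2896 / (3297 − 2896) = 28.5 km.

28.5 km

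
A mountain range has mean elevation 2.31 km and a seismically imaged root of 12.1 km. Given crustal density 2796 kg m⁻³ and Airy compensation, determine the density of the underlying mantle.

Airy balance: ρ_c h = (ρ_m − ρ_c) r → ρ_m = ρ_c (1 + h/r).
ρ_m = 2796 × (1 + 2.31 km/12.1 km) = 3330 kg m⁻³.

3330 kg m⁻³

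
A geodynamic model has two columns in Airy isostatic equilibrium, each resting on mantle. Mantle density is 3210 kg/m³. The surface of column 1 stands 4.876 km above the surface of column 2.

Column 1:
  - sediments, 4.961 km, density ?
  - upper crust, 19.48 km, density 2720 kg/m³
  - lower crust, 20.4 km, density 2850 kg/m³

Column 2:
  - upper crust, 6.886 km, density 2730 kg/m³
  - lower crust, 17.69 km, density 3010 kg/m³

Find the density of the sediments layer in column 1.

2080 kg/m³

Take the compensation level at the base of the deeper column (depth z_c below the surface of column 1) and equate Σ ρ_i t_i down to z_c; mantle fills any gap and the z_c terms cancel.
Column 1: 4.961×ρ + 19.48×2720 + 20.4×2850 + (z_c − 44.841)×3210
Column 2: 4.876×0 + 6.886×2730 + 17.69×3010 + (z_c − 4.876 − 24.576)×3210
The z_c×3210 term appears on both sides and cancels. Collect the known terms of each column as K = Σ(ρt)_known − 3210 × (depth of known layers): K_1 = 111125.6 − 3210×44.841 = −32814.01; K_2 = 72045.68 − 3210×(4.876 + 24.576) = −22495.24.
Balance: K_1 + 4.961×ρ = K_2, so ρ = (K_2 − K_1)/4.961 = 10318.8/4.961 = 2080 kg/m³.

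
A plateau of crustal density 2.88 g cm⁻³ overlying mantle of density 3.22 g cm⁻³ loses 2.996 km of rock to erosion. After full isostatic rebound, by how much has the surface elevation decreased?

0.316 km

Rebound u = e ρ_c/ρ_m = 2.996 km × 2.88/3.22 = 2.68 km.
Net surface drop = e − u = 2.996 km − 2.68 km = e (ρ_m − ρ_c)/ρ_m = 0.316 km.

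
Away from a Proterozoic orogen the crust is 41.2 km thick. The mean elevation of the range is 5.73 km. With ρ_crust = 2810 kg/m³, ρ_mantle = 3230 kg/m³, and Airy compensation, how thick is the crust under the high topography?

85.3 km

Root depth r = h ρ_c / (ρ_m − ρ_c) = 5.73 km × 2810 / 420 = 38.34 km.
Total thickness = T + h + r = 41.2 km + 5.73 km + 38.34 km = 85.3 km.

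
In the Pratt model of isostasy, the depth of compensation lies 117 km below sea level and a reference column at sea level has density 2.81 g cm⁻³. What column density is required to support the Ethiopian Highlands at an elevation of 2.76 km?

Pratt balance: ρ_ref D = ρ (D + h).
ρ = ρ_ref D/(D + h) = 2.81 × 117 km/(117 km + 2.76 km) = 2.75 g cm⁻³.

2.75 g cm⁻³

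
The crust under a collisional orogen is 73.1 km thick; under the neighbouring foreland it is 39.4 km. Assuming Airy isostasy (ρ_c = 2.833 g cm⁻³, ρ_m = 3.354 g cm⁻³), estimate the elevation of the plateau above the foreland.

5.23 km

Excess crust Δ = 73.1 km − 39.4 km = 33.7 km, split between elevation h and root r with h + r = Δ.
Airy balance ρ_c h = (ρ_m − ρ_c) r gives r = h ρ_c/(ρ_m − ρ_c), so h (1 + ρ_c/(ρ_m − ρ_c)) = Δ, i.e. h = Δ (ρ_m − ρ_c)/ρ_m.
h = 33.7 km × 0.521/3.354 = 5.23 km.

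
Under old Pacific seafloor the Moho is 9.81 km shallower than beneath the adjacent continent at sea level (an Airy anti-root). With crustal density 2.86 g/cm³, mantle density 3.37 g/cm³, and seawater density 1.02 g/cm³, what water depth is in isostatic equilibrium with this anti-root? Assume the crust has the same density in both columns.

Replacing a thickness d of crust by seawater at the top must be balanced by replacing crust with mantle at the base: d (ρ_c − ρ_w) = a (ρ_m − ρ_c).
d = a (ρ_m − ρ_c)/(ρ_c − ρ_w) = 9.81 km × 0.51/1.84 = 2.72 km.

2.72 km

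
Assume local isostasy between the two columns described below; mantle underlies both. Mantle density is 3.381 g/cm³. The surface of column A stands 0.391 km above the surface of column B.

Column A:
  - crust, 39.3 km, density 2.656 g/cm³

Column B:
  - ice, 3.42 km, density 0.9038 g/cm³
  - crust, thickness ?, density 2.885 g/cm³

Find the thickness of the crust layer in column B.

Take the compensation level at the base of the deeper column (depth z_c below the surface of column A) and equate Σ ρ_i t_i down to z_c; mantle fills any gap and the z_c terms cancel.
Column A: 39.3×2.656 + (z_c − 39.3)×3.381
Column B: 0.391×0 + 3.42×0.9038 + x×2.885 + (z_c − 0.391 − 3.42 − x)×3.381
The z_c×3.381 term appears on both sides and cancels. Collect the known terms of each column as K = Σ(ρt)_known − 3.381 × (depth of known layers): K_A = 104.3808 − 3.381×39.3 = −28.4925; K_B = 3.090996 − 3.381×(0.391 + 3.42) = −9.793995.
Balance: K_A = K_B − x×(3.381 − 2.885), so x = (K_B − K_A)/(3.381 − 2.885) = 18.6985/0.496 = 37.7 km.

37.7 km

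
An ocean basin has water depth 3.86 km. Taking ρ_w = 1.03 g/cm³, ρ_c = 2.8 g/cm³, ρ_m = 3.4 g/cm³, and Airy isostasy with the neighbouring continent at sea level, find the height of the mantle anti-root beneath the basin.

Balancing pressure at the compensation depth: replacing crust with seawater at the top is compensated by replacing crust with mantle at the base: d (ρ_c − ρ_w) = a (ρ_m − ρ_c).
a = d (ρ_c − ρ_w)/(ρ_m − ρ_c) = 3.86 km × 1.77/0.6 = 11.4 km.

11.4 km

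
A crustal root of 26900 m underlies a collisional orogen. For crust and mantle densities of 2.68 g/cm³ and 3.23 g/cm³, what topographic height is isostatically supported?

5520 m

Isostatic balance requires: ρ_c h = (ρ_m − ρ_c) r.
h = r (ρ_m − ρ_c) / ρ_c = 26900 m × (3.23 − 2.68) / 2.68 = 5520 m.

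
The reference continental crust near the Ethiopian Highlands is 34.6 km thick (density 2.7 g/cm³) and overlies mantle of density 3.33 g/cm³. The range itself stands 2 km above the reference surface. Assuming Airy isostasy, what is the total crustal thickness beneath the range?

45.2 km

Root depth r = h ρ_c / (ρ_m − ρ_c) = 2 km × 2.7 / 0.63 = 8.571 km.
Total thickness = T + h + r = 34.6 km + 2 km + 8.571 km = 45.2 km.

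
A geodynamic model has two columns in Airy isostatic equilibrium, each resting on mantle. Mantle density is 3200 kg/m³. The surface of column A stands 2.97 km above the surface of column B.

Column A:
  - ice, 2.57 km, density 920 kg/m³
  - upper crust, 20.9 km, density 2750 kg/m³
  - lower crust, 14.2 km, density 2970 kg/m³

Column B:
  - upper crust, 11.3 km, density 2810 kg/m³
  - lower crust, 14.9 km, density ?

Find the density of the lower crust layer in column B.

Take the compensation level at the base of the deeper column (depth z_c below the surface of column A) and equate Σ ρ_i t_i down to z_c; mantle fills any gap and the z_c terms cancel.
Column A: 2.57×920 + 20.9×2750 + 14.2×2970 + (z_c − 37.67)×3200
Column B: 2.97×0 + 11.3×2810 + 14.9×ρ + (z_c − 2.97 − 26.2)×3200
The z_c×3200 term appears on both sides and cancels. Collect the known terms of each column as K = Σ(ρt)_known − 3200 × (depth of known layers): K_A = 102013.4 − 3200×37.67 = −18530.6; K_B = 31753 − 3200×(2.97 + 26.2) = −61591.
Balance: K_A = K_B + 14.9×ρ, so ρ = (K_A − K_B)/14.9 = 43060.4/14.9 = 2890 kg/m³.

2890 kg/m³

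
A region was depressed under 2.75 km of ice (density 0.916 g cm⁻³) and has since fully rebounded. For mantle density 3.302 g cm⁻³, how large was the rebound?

0.763 km

Removing the load lets mantle flow back in; uplift u satisfies ρ_ice t = ρ_m u.
u = t ρ_ice/ρ_m = 2.75 km × 0.916/3.302 = 0.763 km.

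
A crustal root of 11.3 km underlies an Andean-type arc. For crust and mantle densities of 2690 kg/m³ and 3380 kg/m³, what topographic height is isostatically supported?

In Airy isostatic equilibrium: ρ_c h = (ρ_m − ρ_c) r.
h = r (ρ_m − ρ_c) / ρ_c = 11.3 km × (3380 − 2690) / 2690 = 2.9 km.

2.9 km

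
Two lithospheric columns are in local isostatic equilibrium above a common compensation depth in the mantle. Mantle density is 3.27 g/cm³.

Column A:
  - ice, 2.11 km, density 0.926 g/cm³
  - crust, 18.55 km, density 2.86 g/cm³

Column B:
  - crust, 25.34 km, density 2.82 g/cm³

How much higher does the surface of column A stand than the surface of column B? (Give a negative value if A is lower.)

0.351 km

For any compensation level in the mantle, the mantle terms cancel and isostasy reduces to e = (Σt_A − Σt_B) − (Σ(ρt)_A − Σ(ρt)_B) / ρ_m.
Σt_A = 20.66 km; Σt_B = 25.34 km; Σ(ρt)_A = 55.00686; Σ(ρt)_B = 71.4588 (in km·g/cm³).
e = (20.66 − 25.34) − (55.00686 − 71.4588) / 3.27 = 0.351 km.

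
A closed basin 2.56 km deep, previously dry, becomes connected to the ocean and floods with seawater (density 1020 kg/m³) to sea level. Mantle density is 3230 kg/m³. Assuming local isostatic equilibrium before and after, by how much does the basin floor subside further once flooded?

After flooding the water column is d + s deep. Its weight must equal the weight of mantle displaced by the extra subsidence s: (d + s) ρ_w = s ρ_m.
s = d ρ_w / (ρ_m − ρ_w) = 2.56 km × 1020/(3230 − 1020) = 1.18 km.

1.18 km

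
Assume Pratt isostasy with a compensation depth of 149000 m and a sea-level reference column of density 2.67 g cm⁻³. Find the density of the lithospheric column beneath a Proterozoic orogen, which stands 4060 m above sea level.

2.6 g cm⁻³

Pratt balance: ρ_ref D = ρ (D + h).
ρ = ρ_ref D/(D + h) = 2.67 × 149000 m/(149000 m + 4060 m) = 2.6 g cm⁻³.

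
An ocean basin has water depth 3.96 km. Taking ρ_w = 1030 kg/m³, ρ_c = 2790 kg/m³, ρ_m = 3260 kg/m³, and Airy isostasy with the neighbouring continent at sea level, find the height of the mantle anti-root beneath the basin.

Isostatic balance requires: replacing crust with seawater at the top is compensated by replacing crust with mantle at the base: d (ρ_c − ρ_w) = a (ρ_m − ρ_c).
a = d (ρ_c − ρ_w)/(ρ_m − ρ_c) = 3.96 km × 1760/470 = 14.8 km.

14.8 km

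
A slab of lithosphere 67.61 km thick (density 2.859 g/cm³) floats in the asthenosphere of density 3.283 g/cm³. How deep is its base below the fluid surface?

Draft d = t ρ_obj/ρ_fluid = 67.61 km × 2.859/3.283 = 58.9 km.

58.9 km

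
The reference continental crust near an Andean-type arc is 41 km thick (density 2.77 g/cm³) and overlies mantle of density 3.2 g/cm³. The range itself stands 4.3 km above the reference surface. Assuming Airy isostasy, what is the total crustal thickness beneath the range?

73 km

Root depth r = h ρ_c / (ρ_m − ρ_c) = 4.3 km × 2.77 / 0.43 = 27.7 km.
Total thickness = T + h + r = 41 km + 4.3 km + 27.7 km = 73 km.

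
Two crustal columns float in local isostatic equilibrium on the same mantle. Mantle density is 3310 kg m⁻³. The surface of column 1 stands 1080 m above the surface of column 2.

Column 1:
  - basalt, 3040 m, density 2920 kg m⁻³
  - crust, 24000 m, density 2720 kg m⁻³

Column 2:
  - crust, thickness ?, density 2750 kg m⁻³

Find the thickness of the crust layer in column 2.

21000 m

Take the compensation level at the base of the deeper column (depth z_c below the surface of column 1) and equate Σ ρ_i t_i down to z_c; mantle fills any gap and the z_c terms cancel.
Column 1: 3040×2920 + 24000×2720 + (z_c − 27040)×3310
Column 2: 1080×0 + x×2750 + (z_c − 1080 − 0 − x)×3310
The z_c×3310 term appears on both sides and cancels. Collect the known terms of each column as K = Σ(ρt)_known − 3310 × (depth of known layers): K_1 = 74156800 − 3310×27040 = −15345600; K_2 = 0 − 3310×(1080 + 0) = −3574800.
Balance: K_1 = K_2 − x×(3310 − 2750), so x = (K_2 − K_1)/(3310 − 2750) = 11770800/560 = 21000 m.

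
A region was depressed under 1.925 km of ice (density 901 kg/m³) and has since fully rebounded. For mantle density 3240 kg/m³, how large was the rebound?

0.535 km

Removing the load lets mantle flow back in; uplift u satisfies ρ_ice t = ρ_m u.
u = t ρ_ice/ρ_m = 1.925 km × 901/3240 = 0.535 km.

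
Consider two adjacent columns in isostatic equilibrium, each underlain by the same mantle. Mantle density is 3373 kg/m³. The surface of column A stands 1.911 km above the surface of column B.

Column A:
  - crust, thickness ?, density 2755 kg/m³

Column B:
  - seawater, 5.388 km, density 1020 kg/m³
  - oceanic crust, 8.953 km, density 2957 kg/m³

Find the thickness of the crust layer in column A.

37 km

Take the compensation level at the base of the deeper column (depth z_c below the surface of column A) and equate Σ ρ_i t_i down to z_c; mantle fills any gap and the z_c terms cancel.
Column A: x×2755 + (z_c − 0 − x)×3373
Column B: 1.911×0 + 5.388×1020 + 8.953×2957 + (z_c − 1.911 − 14.341)×3373
The z_c×3373 term appears on both sides and cancels. Collect the known terms of each column as K = Σ(ρt)_known − 3373 × (depth of known layers): K_A = 0 − 3373×0 = 0; K_B = 31969.781 − 3373×(1.911 + 14.341) = −22848.215.
Balance: K_A − x×(3373 − 2755) = K_B, so x = (K_A − K_B)/(3373 − 2755) = 22848.2/618 = 37 km.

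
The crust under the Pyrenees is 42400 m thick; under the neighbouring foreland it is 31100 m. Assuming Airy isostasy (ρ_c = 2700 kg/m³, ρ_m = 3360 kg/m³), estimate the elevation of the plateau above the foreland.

2220 m

Excess crust Δ = 42400 m − 31100 m = 11300 m, split between elevation h and root r with h + r = Δ.
Airy balance ρ_c h = (ρ_m − ρ_c) r gives r = h ρ_c/(ρ_m − ρ_c), so h (1 + ρ_c/(ρ_m − ρ_c)) = Δ, i.e. h = Δ (ρ_m − ρ_c)/ρ_m.
h = 11300 m × 660/3360 = 2220 m.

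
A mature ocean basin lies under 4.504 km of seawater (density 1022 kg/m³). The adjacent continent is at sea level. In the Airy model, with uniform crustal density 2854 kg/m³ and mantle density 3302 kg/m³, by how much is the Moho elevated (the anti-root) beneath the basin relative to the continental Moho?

18.4 km

Balancing pressure at the compensation depth: replacing crust with seawater at the top is compensated by replacing crust with mantle at the base: d (ρ_c − ρ_w) = a (ρ_m − ρ_c).
a = d (ρ_c − ρ_w)/(ρ_m − ρ_c) = 4.504 km × 1832/448 = 18.4 km.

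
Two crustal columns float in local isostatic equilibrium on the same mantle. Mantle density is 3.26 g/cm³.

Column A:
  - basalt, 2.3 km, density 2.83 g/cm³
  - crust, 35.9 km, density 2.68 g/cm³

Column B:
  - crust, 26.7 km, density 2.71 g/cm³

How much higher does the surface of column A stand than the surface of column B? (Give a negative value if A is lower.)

For any compensation level in the mantle, the mantle terms cancel and isostasy reduces to e = (Σt_A − Σt_B) − (Σ(ρt)_A − Σ(ρt)_B) / ρ_m.
Σt_A = 38.2 km; Σt_B = 26.7 km; Σ(ρt)_A = 102.721; Σ(ρt)_B = 72.357 (in km·g/cm³).
e = (38.2 − 26.7) − (102.721 − 72.357) / 3.26 = 2.19 km.

2.19 km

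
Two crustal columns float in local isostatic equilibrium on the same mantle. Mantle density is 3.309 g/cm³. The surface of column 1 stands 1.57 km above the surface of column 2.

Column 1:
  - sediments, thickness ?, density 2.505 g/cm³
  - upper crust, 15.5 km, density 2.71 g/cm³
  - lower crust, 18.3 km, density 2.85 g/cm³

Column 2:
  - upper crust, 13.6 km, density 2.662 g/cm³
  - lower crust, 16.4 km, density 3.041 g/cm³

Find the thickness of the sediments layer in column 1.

Take the compensation level at the base of the deeper column (depth z_c below the surface of column 1) and equate Σ ρ_i t_i down to z_c; mantle fills any gap and the z_c terms cancel.
Column 1: x×2.505 + 15.5×2.71 + 18.3×2.85 + (z_c − 33.8 − x)×3.309
Column 2: 1.57×0 + 13.6×2.662 + 16.4×3.041 + (z_c − 1.57 − 30)×3.309
The z_c×3.309 term appears on both sides and cancels. Collect the known terms of each column as K = Σ(ρt)_known − 3.309 × (depth of known layers): K_1 = 94.16 − 3.309×33.8 = −17.6842; K_2 = 86.0756 − 3.309×(1.57 + 30) = −18.38953.
Balance: K_1 − x×(3.309 − 2.505) = K_2, so x = (K_1 − K_2)/(3.309 − 2.505) = 0.70533/0.804 = 0.877 km.

0.877 km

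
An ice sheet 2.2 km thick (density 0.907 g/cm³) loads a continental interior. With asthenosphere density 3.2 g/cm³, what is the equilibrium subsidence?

0.624 km

Isostatic balance requires: the ice load ρ_ice t is balanced by mantle displaced below, ρ_m s.
s = t ρ_ice / ρ_m = 2.2 km × 0.907/3.2 = 0.624 km.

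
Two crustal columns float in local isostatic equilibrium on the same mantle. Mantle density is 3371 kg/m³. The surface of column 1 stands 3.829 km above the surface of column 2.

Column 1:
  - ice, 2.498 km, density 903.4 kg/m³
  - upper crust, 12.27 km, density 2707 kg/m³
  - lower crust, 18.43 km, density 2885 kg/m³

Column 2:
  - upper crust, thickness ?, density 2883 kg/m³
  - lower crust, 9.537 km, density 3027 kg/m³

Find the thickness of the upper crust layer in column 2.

Take the compensation level at the base of the deeper column (depth z_c below the surface of column 1) and equate Σ ρ_i t_i down to z_c; mantle fills any gap and the z_c terms cancel.
Column 1: 2.498×903.4 + 12.27×2707 + 18.43×2885 + (z_c − 33.198)×3371
Column 2: 3.829×0 + x×2883 + 9.537×3027 + (z_c − 3.829 − 9.537 − x)×3371
The z_c×3371 term appears on both sides and cancels. Collect the known terms of each column as K = Σ(ρt)_known − 3371 × (depth of known layers): K_1 = 88642.1332 − 3371×33.198 = −23268.3248; K_2 = 28868.499 − 3371×(3.829 + 9.537) = −16188.287.
Balance: K_1 = K_2 − x×(3371 − 2883), so x = (K_2 − K_1)/(3371 − 2883) = 7080.04/488 = 14.5 km.

14.5 km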